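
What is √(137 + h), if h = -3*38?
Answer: √23 ≈ 4.7958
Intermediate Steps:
h = -114
√(137 + h) = √(137 - 114) = √23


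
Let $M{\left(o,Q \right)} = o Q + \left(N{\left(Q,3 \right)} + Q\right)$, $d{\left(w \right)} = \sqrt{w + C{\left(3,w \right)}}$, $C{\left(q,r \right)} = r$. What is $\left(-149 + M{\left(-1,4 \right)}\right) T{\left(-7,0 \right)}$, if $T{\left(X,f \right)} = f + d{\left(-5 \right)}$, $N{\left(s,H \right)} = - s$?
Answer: $- 153 i \sqrt{10} \approx - 483.83 i$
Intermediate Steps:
$d{\left(w \right)} = \sqrt{2} \sqrt{w}$ ($d{\left(w \right)} = \sqrt{w + w} = \sqrt{2 w} = \sqrt{2} \sqrt{w}$)
$M{\left(o,Q \right)} = Q o$ ($M{\left(o,Q \right)} = o Q + \left(- Q + Q\right) = Q o + 0 = Q o$)
$T{\left(X,f \right)} = f + i \sqrt{10}$ ($T{\left(X,f \right)} = f + \sqrt{2} \sqrt{-5} = f + \sqrt{2} i \sqrt{5} = f + i \sqrt{10}$)
$\left(-149 + M{\left(-1,4 \right)}\right) T{\left(-7,0 \right)} = \left(-149 + 4 \left(-1\right)\right) \left(0 + i \sqrt{10}\right) = \left(-149 - 4\right) i \sqrt{10} = - 153 i \sqrt{10}$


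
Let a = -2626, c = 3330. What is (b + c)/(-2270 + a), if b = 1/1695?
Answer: -5644351/8298720 ≈ -0.68015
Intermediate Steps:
b = 1/1695 ≈ 0.00058997
(b + c)/(-2270 + a) = (1/1695 + 3330)/(-2270 - 2626) = (5644351/1695)/(-4896) = (5644351/1695)*(-1/4896) = -5644351/8298720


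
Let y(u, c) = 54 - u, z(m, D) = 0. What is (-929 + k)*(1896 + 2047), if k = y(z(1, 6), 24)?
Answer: -3450125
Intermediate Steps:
k = 54 (k = 54 - 1*0 = 54 + 0 = 54)
(-929 + k)*(1896 + 2047) = (-929 + 54)*(1896 + 2047) = -875*3943 = -3450125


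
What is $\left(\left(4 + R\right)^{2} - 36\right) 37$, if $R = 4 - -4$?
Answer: $3996$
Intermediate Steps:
$R = 8$ ($R = 4 + 4 = 8$)
$\left(\left(4 + R\right)^{2} - 36\right) 37 = \left(\left(4 + 8\right)^{2} - 36\right) 37 = \left(12^{2} - 36\right) 37 = \left(144 - 36\right) 37 = 108 \cdot 37 = 3996$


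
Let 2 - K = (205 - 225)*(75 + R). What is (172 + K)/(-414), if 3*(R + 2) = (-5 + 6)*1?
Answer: -107/27 ≈ -3.9630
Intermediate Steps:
R = -5/3 (R = -2 + ((-5 + 6)*1)/3 = -2 + (1*1)/3 = -2 + (⅓)*1 = -2 + ⅓ = -5/3 ≈ -1.6667)
K = 4406/3 (K = 2 - (205 - 225)*(75 - 5/3) = 2 - (-20)*220/3 = 2 - 1*(-4400/3) = 2 + 4400/3 = 4406/3 ≈ 1468.7)
(172 + K)/(-414) = (172 + 4406/3)/(-414) = -1/414*4922/3 = -107/27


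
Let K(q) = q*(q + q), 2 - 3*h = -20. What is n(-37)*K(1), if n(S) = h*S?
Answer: -1628/3 ≈ -542.67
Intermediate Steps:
h = 22/3 (h = ⅔ - ⅓*(-20) = ⅔ + 20/3 = 22/3 ≈ 7.3333)
n(S) = 22*S/3
K(q) = 2*q² (K(q) = q*(2*q) = 2*q²)
n(-37)*K(1) = ((22/3)*(-37))*(2*1²) = -1628/3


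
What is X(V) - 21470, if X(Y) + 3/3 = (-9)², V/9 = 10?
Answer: -21390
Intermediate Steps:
V = 90 (V = 9*10 = 90)
X(Y) = 80 (X(Y) = -1 + (-9)² = -1 + 81 = 80)
X(V) - 21470 = 80 - 21470 = -21390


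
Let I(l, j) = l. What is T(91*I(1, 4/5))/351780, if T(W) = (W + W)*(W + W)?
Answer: 637/6765 ≈ 0.094161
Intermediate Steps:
T(W) = 4*W² (T(W) = (2*W)*(2*W) = 4*W²)
T(91*I(1, 4/5))/351780 = (4*(91*1)²)/351780 = (4*91²)*(1/351780) = (4*8281)*(1/351780) = 33124*(1/351780) = 637/6765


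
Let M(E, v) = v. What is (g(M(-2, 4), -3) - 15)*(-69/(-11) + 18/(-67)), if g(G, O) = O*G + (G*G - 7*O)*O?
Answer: -610650/737 ≈ -828.56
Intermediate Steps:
g(G, O) = G*O + O*(G² - 7*O) (g(G, O) = G*O + (G² - 7*O)*O = G*O + O*(G² - 7*O))
(g(M(-2, 4), -3) - 15)*(-69/(-11) + 18/(-67)) = (-3*(4 + 4² - 7*(-3)) - 15)*(-69/(-11) + 18/(-67)) = (-3*(4 + 16 + 21) - 15)*(-69*(-1/11) + 18*(-1/67)) = (-3*41 - 15)*(69/11 - 18/67) = (-123 - 15)*(4425/737) = -138*4425/737 = -610650/737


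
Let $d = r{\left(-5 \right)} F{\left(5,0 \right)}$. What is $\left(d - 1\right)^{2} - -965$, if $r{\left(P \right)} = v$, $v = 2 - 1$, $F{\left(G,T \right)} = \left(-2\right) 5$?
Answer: $1086$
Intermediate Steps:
$F{\left(G,T \right)} = -10$
$v = 1$ ($v = 2 - 1 = 1$)
$r{\left(P \right)} = 1$
$d = -10$ ($d = 1 \left(-10\right) = -10$)
$\left(d - 1\right)^{2} - -965 = \left(-10 - 1\right)^{2} - -965 = \left(-11\right)^{2} + 965 = 121 + 965 = 1086$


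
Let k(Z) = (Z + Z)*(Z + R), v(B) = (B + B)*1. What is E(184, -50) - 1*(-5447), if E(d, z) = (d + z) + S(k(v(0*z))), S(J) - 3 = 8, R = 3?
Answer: 5592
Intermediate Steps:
v(B) = 2*B (v(B) = (2*B)*1 = 2*B)
k(Z) = 2*Z*(3 + Z) (k(Z) = (Z + Z)*(Z + 3) = (2*Z)*(3 + Z) = 2*Z*(3 + Z))
S(J) = 11 (S(J) = 3 + 8 = 11)
E(d, z) = 11 + d + z (E(d, z) = (d + z) + 11 = 11 + d + z)
E(184, -50) - 1*(-5447) = (11 + 184 - 50) - 1*(-5447) = 145 + 5447 = 5592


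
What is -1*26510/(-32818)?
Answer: 13255/16409 ≈ 0.80779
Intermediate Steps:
-1*26510/(-32818) = -26510*(-1/32818) = 13255/16409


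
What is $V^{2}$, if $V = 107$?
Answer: $11449$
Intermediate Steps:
$V^{2} = 107^{2} = 11449$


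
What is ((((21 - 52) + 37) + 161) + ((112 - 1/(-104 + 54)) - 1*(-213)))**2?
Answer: 605209201/2500 ≈ 2.4208e+5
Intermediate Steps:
((((21 - 52) + 37) + 161) + ((112 - 1/(-104 + 54)) - 1*(-213)))**2 = (((-31 + 37) + 161) + ((112 - 1/(-50)) + 213))**2 = ((6 + 161) + ((112 - 1*(-1/50)) + 213))**2 = (167 + ((112 + 1/50) + 213))**2 = (167 + (5601/50 + 213))**2 = (167 + 16251/50)**2 = (24601/50)**2 = 605209201/2500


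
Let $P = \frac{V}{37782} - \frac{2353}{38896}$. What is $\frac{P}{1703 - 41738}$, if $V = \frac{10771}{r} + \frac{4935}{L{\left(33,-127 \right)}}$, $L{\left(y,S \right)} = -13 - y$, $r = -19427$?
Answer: $\frac{1599885135319}{1011090305334391920} \approx 1.5823 \cdot 10^{-6}$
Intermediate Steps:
$V = - \frac{96367711}{893642}$ ($V = \frac{10771}{-19427} + \frac{4935}{-13 - 33} = 10771 \left(- \frac{1}{19427}\right) + \frac{4935}{-13 - 33} = - \frac{10771}{19427} + \frac{4935}{-46} = - \frac{10771}{19427} + 4935 \left(- \frac{1}{46}\right) = - \frac{10771}{19427} - \frac{4935}{46} = - \frac{96367711}{893642} \approx -107.84$)
$P = - \frac{1599885135319}{25255159368912}$ ($P = - \frac{96367711}{893642 \cdot 37782} - \frac{2353}{38896} = \left(- \frac{96367711}{893642}\right) \frac{1}{37782} - \frac{181}{2992} = - \frac{96367711}{33763582044} - \frac{181}{2992} = - \frac{1599885135319}{25255159368912} \approx -0.063349$)
$\frac{P}{1703 - 41738} = - \frac{1599885135319}{25255159368912 \left(1703 - 41738\right)} = - \frac{1599885135319}{25255159368912 \left(-40035\right)} = \left(- \frac{1599885135319}{25255159368912}\right) \left(- \frac{1}{40035}\right) = \frac{1599885135319}{1011090305334391920}$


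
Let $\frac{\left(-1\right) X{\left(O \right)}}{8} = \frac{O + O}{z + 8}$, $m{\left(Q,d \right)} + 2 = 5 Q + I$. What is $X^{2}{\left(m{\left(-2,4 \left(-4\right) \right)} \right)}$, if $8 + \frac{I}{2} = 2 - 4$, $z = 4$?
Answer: $\frac{16384}{9} \approx 1820.4$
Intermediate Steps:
$I = -20$ ($I = -16 + 2 \left(2 - 4\right) = -16 + 2 \left(-2\right) = -16 - 4 = -20$)
$m{\left(Q,d \right)} = -22 + 5 Q$ ($m{\left(Q,d \right)} = -2 + \left(5 Q - 20\right) = -2 + \left(-20 + 5 Q\right) = -22 + 5 Q$)
$X{\left(O \right)} = - \frac{4 O}{3}$ ($X{\left(O \right)} = - 8 \frac{O + O}{4 + 8} = - 8 \frac{2 O}{12} = - 8 \cdot 2 O \frac{1}{12} = - 8 \frac{O}{6} = - \frac{4 O}{3}$)
$X^{2}{\left(m{\left(-2,4 \left(-4\right) \right)} \right)} = \left(- \frac{4 \left(-22 + 5 \left(-2\right)\right)}{3}\right)^{2} = \left(- \frac{4 \left(-22 - 10\right)}{3}\right)^{2} = \left(\left(- \frac{4}{3}\right) \left(-32\right)\right)^{2} = \left(\frac{128}{3}\right)^{2} = \frac{16384}{9}$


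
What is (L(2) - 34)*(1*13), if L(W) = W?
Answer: -416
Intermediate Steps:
(L(2) - 34)*(1*13) = (2 - 34)*(1*13) = -32*13 = -416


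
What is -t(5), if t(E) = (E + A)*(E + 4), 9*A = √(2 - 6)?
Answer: -45 - 2*I ≈ -45.0 - 2.0*I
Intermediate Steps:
A = 2*I/9 (A = √(2 - 6)/9 = √(-4)/9 = (2*I)/9 = 2*I/9 ≈ 0.22222*I)
t(E) = (4 + E)*(E + 2*I/9) (t(E) = (E + 2*I/9)*(E + 4) = (E + 2*I/9)*(4 + E) = (4 + E)*(E + 2*I/9))
-t(5) = -(5² + 8*I/9 + (2/9)*5*(18 + I)) = -(25 + 8*I/9 + (20 + 10*I/9)) = -(45 + 2*I) = -45 - 2*I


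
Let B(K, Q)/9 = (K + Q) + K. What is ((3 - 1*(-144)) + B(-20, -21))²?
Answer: 161604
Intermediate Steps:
B(K, Q) = 9*Q + 18*K (B(K, Q) = 9*((K + Q) + K) = 9*(Q + 2*K) = 9*Q + 18*K)
((3 - 1*(-144)) + B(-20, -21))² = ((3 - 1*(-144)) + (9*(-21) + 18*(-20)))² = ((3 + 144) + (-189 - 360))² = (147 - 549)² = (-402)² = 161604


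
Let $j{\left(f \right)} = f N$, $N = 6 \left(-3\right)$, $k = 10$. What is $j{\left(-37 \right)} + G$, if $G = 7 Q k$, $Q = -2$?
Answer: $526$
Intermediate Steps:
$N = -18$
$j{\left(f \right)} = - 18 f$ ($j{\left(f \right)} = f \left(-18\right) = - 18 f$)
$G = -140$ ($G = 7 \left(-2\right) 10 = \left(-14\right) 10 = -140$)
$j{\left(-37 \right)} + G = \left(-18\right) \left(-37\right) - 140 = 666 - 140 = 526$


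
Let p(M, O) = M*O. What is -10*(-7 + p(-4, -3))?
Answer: -50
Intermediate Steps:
-10*(-7 + p(-4, -3)) = -10*(-7 - 4*(-3)) = -10*(-7 + 12) = -10*5 = -50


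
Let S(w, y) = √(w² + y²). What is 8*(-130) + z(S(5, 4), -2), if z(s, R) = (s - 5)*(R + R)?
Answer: -1020 - 4*√41 ≈ -1045.6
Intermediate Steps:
z(s, R) = 2*R*(-5 + s) (z(s, R) = (-5 + s)*(2*R) = 2*R*(-5 + s))
8*(-130) + z(S(5, 4), -2) = 8*(-130) + 2*(-2)*(-5 + √(5² + 4²)) = -1040 + 2*(-2)*(-5 + √(25 + 16)) = -1040 + 2*(-2)*(-5 + √41) = -1040 + (20 - 4*√41) = -1020 - 4*√41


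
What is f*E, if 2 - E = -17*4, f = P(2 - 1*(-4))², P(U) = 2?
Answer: 280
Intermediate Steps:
f = 4 (f = 2² = 4)
E = 70 (E = 2 - (-17)*4 = 2 - 1*(-68) = 2 + 68 = 70)
f*E = 4*70 = 280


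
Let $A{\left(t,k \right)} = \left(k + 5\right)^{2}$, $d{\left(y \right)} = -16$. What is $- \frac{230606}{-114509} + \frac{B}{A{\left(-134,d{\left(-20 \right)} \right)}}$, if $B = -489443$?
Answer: $- \frac{56017725161}{13855589} \approx -4043.0$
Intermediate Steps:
$A{\left(t,k \right)} = \left(5 + k\right)^{2}$
$- \frac{230606}{-114509} + \frac{B}{A{\left(-134,d{\left(-20 \right)} \right)}} = - \frac{230606}{-114509} - \frac{489443}{\left(5 - 16\right)^{2}} = \left(-230606\right) \left(- \frac{1}{114509}\right) - \frac{489443}{\left(-11\right)^{2}} = \frac{230606}{114509} - \frac{489443}{121} = - \frac{56017725161}{13855589}$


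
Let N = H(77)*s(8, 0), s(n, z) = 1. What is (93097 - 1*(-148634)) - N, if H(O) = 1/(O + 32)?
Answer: 26348678/109 ≈ 2.4173e+5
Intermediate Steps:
H(O) = 1/(32 + O)
N = 1/109 (N = 1/(32 + 77) = 1/109 ≈ 0.0091743)
(93097 - 1*(-148634)) - N = (93097 - 1*(-148634)) - 1*1/109 = (93097 + 148634) - 1/109 = 241731 - 1/109 = 26348678/109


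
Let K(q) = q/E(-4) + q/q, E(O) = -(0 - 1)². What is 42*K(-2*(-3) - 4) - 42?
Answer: -84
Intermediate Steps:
E(O) = -1 (E(O) = -1*(-1)² = -1*1 = -1)
K(q) = 1 - q (K(q) = q/(-1) + q/q = q*(-1) + 1 = -q + 1 = 1 - q)
42*K(-2*(-3) - 4) - 42 = 42*(1 - (-2*(-3) - 4)) - 42 = 42*(1 - (6 - 4)) - 42 = 42*(1 - 1*2) - 42 = 42*(1 - 2) - 42 = 42*(-1) - 42 = -42 - 42 = -84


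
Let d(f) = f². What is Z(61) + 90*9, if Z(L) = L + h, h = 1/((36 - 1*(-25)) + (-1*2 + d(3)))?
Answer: 59229/68 ≈ 871.01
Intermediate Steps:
h = 1/68 (h = 1/((36 - 1*(-25)) + (-1*2 + 3²)) = 1/((36 + 25) + (-2 + 9)) = 1/(61 + 7) = 1/68 ≈ 0.014706)
Z(L) = 1/68 + L (Z(L) = L + 1/68 = 1/68 + L)
Z(61) + 90*9 = (1/68 + 61) + 90*9 = 4149/68 + 810 = 59229/68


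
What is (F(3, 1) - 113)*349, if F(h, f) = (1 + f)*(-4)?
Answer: -42229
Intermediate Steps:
F(h, f) = -4 - 4*f
(F(3, 1) - 113)*349 = ((-4 - 4*1) - 113)*349 = ((-4 - 4) - 113)*349 = (-8 - 113)*349 = -121*349 = -42229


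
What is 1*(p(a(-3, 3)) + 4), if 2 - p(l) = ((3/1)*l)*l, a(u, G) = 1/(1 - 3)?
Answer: 21/4 ≈ 5.2500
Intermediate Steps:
a(u, G) = -½ (a(u, G) = 1/(-2) = -½)
p(l) = 2 - 3*l² (p(l) = 2 - (3/1)*l*l = 2 - (3*1)*l*l = 2 - 3*l*l = 2 - 3*l²)
1*(p(a(-3, 3)) + 4) = 1*((2 - 3*(-½)²) + 4) = 1*((2 - 3*¼) + 4) = 1*((2 - ¾) + 4) = 1*(5/4 + 4) = 1*(21/4) = 21/4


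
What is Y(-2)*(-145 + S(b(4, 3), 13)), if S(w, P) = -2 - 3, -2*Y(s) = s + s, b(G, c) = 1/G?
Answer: -300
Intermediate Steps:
Y(s) = -s (Y(s) = -(s + s)/2 = -s)
S(w, P) = -5
Y(-2)*(-145 + S(b(4, 3), 13)) = (-1*(-2))*(-145 - 5) = 2*(-150) = -300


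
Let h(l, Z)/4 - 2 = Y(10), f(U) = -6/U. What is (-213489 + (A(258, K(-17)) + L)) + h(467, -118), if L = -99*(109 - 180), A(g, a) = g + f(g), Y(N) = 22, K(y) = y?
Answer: -8862559/43 ≈ -2.0611e+5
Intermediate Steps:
h(l, Z) = 96 (h(l, Z) = 8 + 4*22 = 8 + 88 = 96)
A(g, a) = g - 6/g
L = 7029 (L = -99*(-71) = 7029)
(-213489 + (A(258, K(-17)) + L)) + h(467, -118) = (-213489 + ((258 - 6/258) + 7029)) + 96 = (-213489 + ((258 - 6*1/258) + 7029)) + 96 = (-213489 + ((258 - 1/43) + 7029)) + 96 = (-213489 + (11093/43 + 7029)) + 96 = (-213489 + 313340/43) + 96 = -8866687/43 + 96 = -8862559/43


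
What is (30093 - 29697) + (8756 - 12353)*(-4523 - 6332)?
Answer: 39045831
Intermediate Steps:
(30093 - 29697) + (8756 - 12353)*(-4523 - 6332) = 396 - 3597*(-10855) = 396 + 39045435 = 39045831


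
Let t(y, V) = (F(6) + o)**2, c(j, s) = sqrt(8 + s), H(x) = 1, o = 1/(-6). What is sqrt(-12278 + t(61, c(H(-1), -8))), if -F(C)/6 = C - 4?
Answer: 17*I*sqrt(1511)/6 ≈ 110.14*I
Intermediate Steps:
o = -1/6 ≈ -0.16667
F(C) = 24 - 6*C (F(C) = -6*(C - 4) = -6*(-4 + C) = 24 - 6*C)
t(y, V) = 5329/36 (t(y, V) = ((24 - 6*6) - 1/6)**2 = ((24 - 36) - 1/6)**2 = (-12 - 1/6)**2 = (-73/6)**2 = 5329/36)
sqrt(-12278 + t(61, c(H(-1), -8))) = sqrt(-12278 + 5329/36) = sqrt(-436679/36) = 17*I*sqrt(1511)/6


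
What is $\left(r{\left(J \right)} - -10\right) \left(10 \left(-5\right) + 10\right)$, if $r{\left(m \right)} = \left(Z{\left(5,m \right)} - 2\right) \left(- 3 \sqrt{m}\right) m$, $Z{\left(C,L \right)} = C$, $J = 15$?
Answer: $-400 + 5400 \sqrt{15} \approx 20514.0$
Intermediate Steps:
$r{\left(m \right)} = - 9 m^{\frac{3}{2}}$ ($r{\left(m \right)} = \left(5 - 2\right) \left(- 3 \sqrt{m}\right) m = 3 \left(- 3 \sqrt{m}\right) m = - 9 \sqrt{m} m = - 9 m^{\frac{3}{2}}$)
$\left(r{\left(J \right)} - -10\right) \left(10 \left(-5\right) + 10\right) = \left(- 9 \cdot 15^{\frac{3}{2}} - -10\right) \left(10 \left(-5\right) + 10\right) = \left(- 9 \cdot 15 \sqrt{15} + \left(-48 + 58\right)\right) \left(-50 + 10\right) = \left(- 135 \sqrt{15} + 10\right) \left(-40\right) = \left(10 - 135 \sqrt{15}\right) \left(-40\right) = -400 + 5400 \sqrt{15}$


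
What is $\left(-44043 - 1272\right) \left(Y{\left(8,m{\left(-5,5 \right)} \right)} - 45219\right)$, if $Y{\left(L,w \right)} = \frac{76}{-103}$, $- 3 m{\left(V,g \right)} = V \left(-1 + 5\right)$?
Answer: $\frac{211060639395}{103} \approx 2.0491 \cdot 10^{9}$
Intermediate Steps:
$m{\left(V,g \right)} = - \frac{4 V}{3}$ ($m{\left(V,g \right)} = - \frac{V \left(-1 + 5\right)}{3} = - \frac{V 4}{3} = - \frac{4 V}{3}$)
$Y{\left(L,w \right)} = - \frac{76}{103}$ ($Y{\left(L,w \right)} = 76 \left(- \frac{1}{103}\right) = - \frac{76}{103}$)
$\left(-44043 - 1272\right) \left(Y{\left(8,m{\left(-5,5 \right)} \right)} - 45219\right) = \left(-44043 - 1272\right) \left(- \frac{76}{103} - 45219\right) = \left(-45315\right) \left(- \frac{4657633}{103}\right) = \frac{211060639395}{103}$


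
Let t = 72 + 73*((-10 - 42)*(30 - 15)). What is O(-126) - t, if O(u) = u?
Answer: 56742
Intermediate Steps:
t = -56868 (t = 72 + 73*(-52*15) = 72 + 73*(-780) = 72 - 56940 = -56868)
O(-126) - t = -126 - 1*(-56868) = -126 + 56868 = 56742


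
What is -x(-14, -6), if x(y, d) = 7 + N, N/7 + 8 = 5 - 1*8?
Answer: 70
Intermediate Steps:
N = -77 (N = -56 + 7*(5 - 1*8) = -56 + 7*(5 - 8) = -56 + 7*(-3) = -56 - 21 = -77)
x(y, d) = -70 (x(y, d) = 7 - 77 = -70)
-x(-14, -6) = -1*(-70) = 70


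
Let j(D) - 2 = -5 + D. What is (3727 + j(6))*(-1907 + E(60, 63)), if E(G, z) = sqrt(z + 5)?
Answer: -7113110 + 7460*sqrt(17) ≈ -7.0824e+6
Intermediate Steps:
E(G, z) = sqrt(5 + z)
j(D) = -3 + D (j(D) = 2 + (-5 + D) = -3 + D)
(3727 + j(6))*(-1907 + E(60, 63)) = (3727 + (-3 + 6))*(-1907 + sqrt(5 + 63)) = (3727 + 3)*(-1907 + sqrt(68)) = 3730*(-1907 + 2*sqrt(17)) = -7113110 + 7460*sqrt(17)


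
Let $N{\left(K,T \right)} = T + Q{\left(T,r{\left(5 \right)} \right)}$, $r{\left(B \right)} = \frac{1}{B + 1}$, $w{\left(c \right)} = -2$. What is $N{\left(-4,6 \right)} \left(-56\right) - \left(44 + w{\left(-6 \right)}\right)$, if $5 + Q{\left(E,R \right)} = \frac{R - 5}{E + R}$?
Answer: $- \frac{2002}{37} \approx -54.108$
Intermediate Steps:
$r{\left(B \right)} = \frac{1}{1 + B}$
$Q{\left(E,R \right)} = -5 + \frac{-5 + R}{E + R}$ ($Q{\left(E,R \right)} = -5 + \frac{R - 5}{E + R} = -5 + \frac{-5 + R}{E + R}$)
$N{\left(K,T \right)} = T + \frac{- \frac{17}{3} - 5 T}{\frac{1}{6} + T}$ ($N{\left(K,T \right)} = T + \frac{-5 - 5 T - \frac{4}{1 + 5}}{T + \frac{1}{1 + 5}} = T + \frac{-5 - 5 T - \frac{4}{6}}{T + \frac{1}{6}} = T + \frac{-5 - 5 T - \frac{2}{3}}{T + \frac{1}{6}} = T + \frac{-5 - 5 T - \frac{2}{3}}{\frac{1}{6} + T} = T + \frac{- \frac{17}{3} - 5 T}{\frac{1}{6} + T}$)
$N{\left(-4,6 \right)} \left(-56\right) - \left(44 + w{\left(-6 \right)}\right) = \frac{-34 - 174 + 6 \cdot 6^{2}}{1 + 6 \cdot 6} \left(-56\right) - 42 = \frac{-34 - 174 + 6 \cdot 36}{1 + 36} \left(-56\right) + \left(-44 + 2\right) = \frac{-34 - 174 + 216}{37} \left(-56\right) - 42 = \frac{1}{37} \cdot 8 \left(-56\right) - 42 = \frac{8}{37} \left(-56\right) - 42 = - \frac{448}{37} - 42 = - \frac{2002}{37}$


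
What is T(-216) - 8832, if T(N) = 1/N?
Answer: -1907713/216 ≈ -8832.0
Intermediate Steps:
T(-216) - 8832 = 1/(-216) - 8832 = -1/216 - 8832 = -1907713/216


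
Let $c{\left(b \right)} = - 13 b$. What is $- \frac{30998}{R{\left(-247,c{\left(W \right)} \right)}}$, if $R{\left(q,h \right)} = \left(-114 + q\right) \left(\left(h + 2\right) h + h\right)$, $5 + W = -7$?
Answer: $\frac{15499}{4477122} \approx 0.0034618$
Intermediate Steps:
$W = -12$ ($W = -5 - 7 = -12$)
$R{\left(q,h \right)} = \left(-114 + q\right) \left(h + h \left(2 + h\right)\right)$ ($R{\left(q,h \right)} = \left(-114 + q\right) \left(\left(2 + h\right) h + h\right) = \left(-114 + q\right) \left(h \left(2 + h\right) + h\right) = \left(-114 + q\right) \left(h + h \left(2 + h\right)\right)$)
$- \frac{30998}{R{\left(-247,c{\left(W \right)} \right)}} = - \frac{30998}{\left(-13\right) \left(-12\right) \left(-342 - 114 \left(\left(-13\right) \left(-12\right)\right) + 3 \left(-247\right) + \left(-13\right) \left(-12\right) \left(-247\right)\right)} = - \frac{30998}{156 \left(-342 - 17784 - 741 + 156 \left(-247\right)\right)} = - \frac{30998}{156 \left(-342 - 17784 - 741 - 38532\right)} = - \frac{30998}{156 \left(-57399\right)} = - \frac{30998}{-8954244} = \left(-30998\right) \left(- \frac{1}{8954244}\right) = \frac{15499}{4477122}$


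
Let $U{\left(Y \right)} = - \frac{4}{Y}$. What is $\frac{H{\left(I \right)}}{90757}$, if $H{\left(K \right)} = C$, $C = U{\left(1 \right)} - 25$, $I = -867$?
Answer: $- \frac{29}{90757} \approx -0.00031953$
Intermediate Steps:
$C = -29$ ($C = - \frac{4}{1} - 25 = \left(-4\right) 1 - 25 = -4 - 25 = -29$)
$H{\left(K \right)} = -29$
$\frac{H{\left(I \right)}}{90757} = - \frac{29}{90757}$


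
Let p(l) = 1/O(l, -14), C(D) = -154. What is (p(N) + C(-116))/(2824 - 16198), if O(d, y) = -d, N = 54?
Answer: 8317/722196 ≈ 0.011516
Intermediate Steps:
p(l) = -1/l (p(l) = 1/(-l) = -1/l)
(p(N) + C(-116))/(2824 - 16198) = (-1/54 - 154)/(2824 - 16198) = (-1*1/54 - 154)/(-13374) = (-1/54 - 154)*(-1/13374) = -8317/54*(-1/13374) = 8317/722196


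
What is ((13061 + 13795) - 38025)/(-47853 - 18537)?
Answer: 3723/22130 ≈ 0.16823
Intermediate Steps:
((13061 + 13795) - 38025)/(-47853 - 18537) = (26856 - 38025)/(-66390) = -11169*(-1/66390) = 3723/22130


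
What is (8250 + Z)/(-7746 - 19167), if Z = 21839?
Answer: -30089/26913 ≈ -1.1180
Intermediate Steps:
(8250 + Z)/(-7746 - 19167) = (8250 + 21839)/(-7746 - 19167) = 30089/(-26913) = 30089*(-1/26913) = -30089/26913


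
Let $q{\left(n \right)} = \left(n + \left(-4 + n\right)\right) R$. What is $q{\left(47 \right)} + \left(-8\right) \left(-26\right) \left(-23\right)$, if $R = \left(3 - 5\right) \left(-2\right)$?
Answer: $-4424$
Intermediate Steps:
$R = 4$ ($R = \left(-2\right) \left(-2\right) = 4$)
$q{\left(n \right)} = -16 + 8 n$ ($q{\left(n \right)} = \left(n + \left(-4 + n\right)\right) 4 = \left(-4 + 2 n\right) 4 = -16 + 8 n$)
$q{\left(47 \right)} + \left(-8\right) \left(-26\right) \left(-23\right) = \left(-16 + 8 \cdot 47\right) + \left(-8\right) \left(-26\right) \left(-23\right) = \left(-16 + 376\right) + 208 \left(-23\right) = 360 - 4784 = -4424$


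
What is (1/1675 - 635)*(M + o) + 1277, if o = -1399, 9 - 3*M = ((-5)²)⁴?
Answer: 419938999237/5025 ≈ 8.3570e+7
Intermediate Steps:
M = -390616/3 (M = 3 - ((-5)²)⁴/3 = 3 - ⅓*25⁴ = 3 - ⅓*390625 = 3 - 390625/3 = -390616/3 ≈ -1.3021e+5)
(1/1675 - 635)*(M + o) + 1277 = (1/1675 - 635)*(-390616/3 - 1399) + 1277 = (1/1675 - 635)*(-394813/3) + 1277 = -1063624/1675*(-394813/3) + 1277 = 419932582312/5025 + 1277 = 419938999237/5025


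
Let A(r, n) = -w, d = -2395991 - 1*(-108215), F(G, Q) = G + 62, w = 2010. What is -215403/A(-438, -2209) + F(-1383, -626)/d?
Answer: 82132744823/766404960 ≈ 107.17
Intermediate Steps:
F(G, Q) = 62 + G
d = -2287776 (d = -2395991 + 108215 = -2287776)
A(r, n) = -2010 (A(r, n) = -1*2010 = -2010)
-215403/A(-438, -2209) + F(-1383, -626)/d = -215403/(-2010) + (62 - 1383)/(-2287776) = -215403*(-1/2010) - 1321*(-1/2287776) = 71801/670 + 1321/2287776 = 82132744823/766404960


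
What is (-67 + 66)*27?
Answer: -27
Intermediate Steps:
(-67 + 66)*27 = -1*27 = -27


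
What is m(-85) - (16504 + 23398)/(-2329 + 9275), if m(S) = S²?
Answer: 25072474/3473 ≈ 7219.3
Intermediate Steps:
m(-85) - (16504 + 23398)/(-2329 + 9275) = (-85)² - (16504 + 23398)/(-2329 + 9275) = 7225 - 39902/6946 = 7225 - 1*19951/3473 = 7225 - 19951/3473 = 25072474/3473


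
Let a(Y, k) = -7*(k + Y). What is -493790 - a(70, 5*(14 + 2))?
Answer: -492740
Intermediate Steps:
a(Y, k) = -7*Y - 7*k (a(Y, k) = -7*(Y + k) = -7*Y - 7*k)
-493790 - a(70, 5*(14 + 2)) = -493790 - (-7*70 - 35*(14 + 2)) = -493790 - (-490 - 35*16) = -493790 - (-490 - 7*80) = -493790 - (-490 - 560) = -493790 - 1*(-1050) = -493790 + 1050 = -492740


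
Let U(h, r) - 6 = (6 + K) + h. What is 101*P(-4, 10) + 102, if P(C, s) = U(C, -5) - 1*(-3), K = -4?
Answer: 809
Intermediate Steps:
U(h, r) = 8 + h (U(h, r) = 6 + ((6 - 4) + h) = 6 + (2 + h) = 8 + h)
P(C, s) = 11 + C (P(C, s) = (8 + C) - 1*(-3) = (8 + C) + 3 = 11 + C)
101*P(-4, 10) + 102 = 101*(11 - 4) + 102 = 101*7 + 102 = 707 + 102 = 809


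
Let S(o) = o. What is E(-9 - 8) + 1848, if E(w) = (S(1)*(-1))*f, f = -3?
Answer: 1851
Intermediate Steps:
E(w) = 3 (E(w) = (1*(-1))*(-3) = -1*(-3) = 3)
E(-9 - 8) + 1848 = 3 + 1848 = 1851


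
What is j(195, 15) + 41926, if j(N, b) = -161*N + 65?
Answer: 10596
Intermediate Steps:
j(N, b) = 65 - 161*N
j(195, 15) + 41926 = (65 - 161*195) + 41926 = (65 - 31395) + 41926 = -31330 + 41926 = 10596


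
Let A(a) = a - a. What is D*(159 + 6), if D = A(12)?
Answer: 0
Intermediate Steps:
A(a) = 0
D = 0
D*(159 + 6) = 0*(159 + 6) = 0*165 = 0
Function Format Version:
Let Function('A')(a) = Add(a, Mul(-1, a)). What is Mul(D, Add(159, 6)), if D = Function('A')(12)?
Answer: 0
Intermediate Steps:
Function('A')(a) = 0
D = 0
Mul(D, Add(159, 6)) = Mul(0, Add(159, 6)) = Mul(0, 165) = 0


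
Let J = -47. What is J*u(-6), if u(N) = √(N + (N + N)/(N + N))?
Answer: -47*I*√5 ≈ -105.1*I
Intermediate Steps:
u(N) = √(1 + N) (u(N) = √(N + (2*N)/((2*N))) = √(N + (2*N)*(1/(2*N))) = √(N + 1) = √(1 + N))
J*u(-6) = -47*√(1 - 6) = -47*I*√5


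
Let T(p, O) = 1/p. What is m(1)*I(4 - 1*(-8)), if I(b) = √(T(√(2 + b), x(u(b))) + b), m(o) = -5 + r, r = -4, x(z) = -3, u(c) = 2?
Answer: -9*√(2352 + 14*√14)/14 ≈ -31.522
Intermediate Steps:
m(o) = -9 (m(o) = -5 - 4 = -9)
I(b) = √(b + (2 + b)^(-½)) (I(b) = √(1/(√(2 + b)) + b) = √((2 + b)^(-½) + b) = √(b + (2 + b)^(-½)))
m(1)*I(4 - 1*(-8)) = -9*√((4 - 1*(-8)) + (2 + (4 - 1*(-8)))^(-½)) = -9*√((4 + 8) + (2 + (4 + 8))^(-½)) = -9*√(12 + (2 + 12)^(-½)) = -9*√(12 + 14^(-½)) = -9*√(12 + √14/14)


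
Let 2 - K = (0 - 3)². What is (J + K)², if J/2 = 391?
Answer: 600625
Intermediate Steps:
J = 782 (J = 2*391 = 782)
K = -7 (K = 2 - (0 - 3)² = 2 - 1*(-3)² = 2 - 1*9 = 2 - 9 = -7)
(J + K)² = (782 - 7)² = 775² = 600625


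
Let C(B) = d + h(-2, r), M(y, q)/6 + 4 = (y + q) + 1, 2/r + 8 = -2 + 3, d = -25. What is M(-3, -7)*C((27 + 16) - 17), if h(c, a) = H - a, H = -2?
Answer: 14586/7 ≈ 2083.7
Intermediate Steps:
r = -2/7 (r = 2/(-8 + (-2 + 3)) = 2/(-8 + 1) = 2/(-7) = 2*(-1/7) = -2/7 ≈ -0.28571)
h(c, a) = -2 - a
M(y, q) = -18 + 6*q + 6*y (M(y, q) = -24 + 6*((y + q) + 1) = -24 + 6*((q + y) + 1) = -24 + 6*(1 + q + y) = -24 + (6 + 6*q + 6*y) = -18 + 6*q + 6*y)
C(B) = -187/7 (C(B) = -25 + (-2 - 1*(-2/7)) = -25 + (-2 + 2/7) = -25 - 12/7 = -187/7)
M(-3, -7)*C((27 + 16) - 17) = (-18 + 6*(-7) + 6*(-3))*(-187/7) = (-18 - 42 - 18)*(-187/7) = -78*(-187/7) = 14586/7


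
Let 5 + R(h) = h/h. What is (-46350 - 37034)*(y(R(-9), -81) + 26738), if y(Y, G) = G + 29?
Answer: -2225185424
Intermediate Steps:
R(h) = -4 (R(h) = -5 + h/h = -5 + 1 = -4)
y(Y, G) = 29 + G
(-46350 - 37034)*(y(R(-9), -81) + 26738) = (-46350 - 37034)*((29 - 81) + 26738) = -83384*(-52 + 26738) = -83384*26686 = -2225185424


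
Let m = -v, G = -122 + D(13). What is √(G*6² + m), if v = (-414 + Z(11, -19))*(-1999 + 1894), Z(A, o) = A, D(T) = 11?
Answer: I*√46311 ≈ 215.2*I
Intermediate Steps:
G = -111 (G = -122 + 11 = -111)
v = 42315 (v = (-414 + 11)*(-1999 + 1894) = -403*(-105) = 42315)
m = -42315 (m = -1*42315 = -42315)
√(G*6² + m) = √(-111*6² - 42315) = √(-111*36 - 42315) = √(-3996 - 42315) = √(-46311) = I*√46311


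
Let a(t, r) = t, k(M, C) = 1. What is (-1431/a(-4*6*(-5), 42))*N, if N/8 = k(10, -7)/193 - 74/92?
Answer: 676863/8878 ≈ 76.240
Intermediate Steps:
N = -28380/4439 (N = 8*(1/193 - 74/92) = 8*(1*(1/193) - 74*1/92) = 8*(1/193 - 37/46) = 8*(-7095/8878) = -28380/4439 ≈ -6.3933)
(-1431/a(-4*6*(-5), 42))*N = -1431/(-4*6*(-5))*(-28380/4439) = -1431/((-24*(-5)))*(-28380/4439) = -1431/120*(-28380/4439) = -1431*1/120*(-28380/4439) = -477/40*(-28380/4439) = 676863/8878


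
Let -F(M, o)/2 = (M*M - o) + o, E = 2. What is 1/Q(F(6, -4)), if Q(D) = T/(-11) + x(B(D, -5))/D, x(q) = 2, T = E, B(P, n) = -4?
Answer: -396/83 ≈ -4.7711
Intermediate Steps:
T = 2
F(M, o) = -2*M**2 (F(M, o) = -2*((M*M - o) + o) = -2*((M**2 - o) + o) = -2*M**2)
Q(D) = -2/11 + 2/D (Q(D) = 2/(-11) + 2/D = 2*(-1/11) + 2/D = -2/11 + 2/D)
1/Q(F(6, -4)) = 1/(-2/11 + 2/((-2*6**2))) = 1/(-2/11 + 2/((-2*36))) = 1/(-2/11 + 2/(-72)) = 1/(-2/11 + 2*(-1/72)) = 1/(-2/11 - 1/36) = 1/(-83/396) = -396/83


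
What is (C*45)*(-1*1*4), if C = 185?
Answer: -33300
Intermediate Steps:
(C*45)*(-1*1*4) = (185*45)*(-1*1*4) = 8325*(-1*4) = 8325*(-4) = -33300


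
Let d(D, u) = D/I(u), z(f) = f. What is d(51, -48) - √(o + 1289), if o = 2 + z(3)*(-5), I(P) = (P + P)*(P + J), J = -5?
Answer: 17/1696 - 2*√319 ≈ -35.711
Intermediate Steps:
I(P) = 2*P*(-5 + P) (I(P) = (P + P)*(P - 5) = (2*P)*(-5 + P) = 2*P*(-5 + P))
d(D, u) = D/(2*u*(-5 + u)) (d(D, u) = D/((2*u*(-5 + u))) = D*(1/(2*u*(-5 + u))) = D/(2*u*(-5 + u)))
o = -13 (o = 2 + 3*(-5) = 2 - 15 = -13)
d(51, -48) - √(o + 1289) = (½)*51/(-48*(-5 - 48)) - √(-13 + 1289) = (½)*51*(-1/48)/(-53) - √1276 = (½)*51*(-1/48)*(-1/53) - 2*√319 = 17/1696 - 2*√319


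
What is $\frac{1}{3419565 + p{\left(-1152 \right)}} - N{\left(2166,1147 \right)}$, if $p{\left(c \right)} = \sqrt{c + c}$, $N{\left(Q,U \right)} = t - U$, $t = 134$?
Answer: $\frac{3948479772412814}{3897808263843} - \frac{16 i}{3897808263843} \approx 1013.0 - 4.1049 \cdot 10^{-12} i$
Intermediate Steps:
$N{\left(Q,U \right)} = 134 - U$
$p{\left(c \right)} = \sqrt{2} \sqrt{c}$ ($p{\left(c \right)} = \sqrt{2 c} = \sqrt{2} \sqrt{c}$)
$\frac{1}{3419565 + p{\left(-1152 \right)}} - N{\left(2166,1147 \right)} = \frac{1}{3419565 + \sqrt{2} \sqrt{-1152}} - \left(134 - 1147\right) = \frac{1}{3419565 + \sqrt{2} \cdot 24 i \sqrt{2}} - \left(134 - 1147\right) = \frac{1}{3419565 + 48 i} - -1013 = \frac{3419565 - 48 i}{11693424791529} + 1013 = 1013 + \frac{3419565 - 48 i}{11693424791529}$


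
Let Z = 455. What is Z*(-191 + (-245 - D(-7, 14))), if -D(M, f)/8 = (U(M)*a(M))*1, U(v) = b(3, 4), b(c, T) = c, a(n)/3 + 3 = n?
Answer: -525980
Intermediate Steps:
a(n) = -9 + 3*n
U(v) = 3
D(M, f) = 216 - 72*M (D(M, f) = -8*3*(-9 + 3*M) = -8*(-27 + 9*M) = 216 - 72*M)
Z*(-191 + (-245 - D(-7, 14))) = 455*(-191 + (-245 - (216 - 72*(-7)))) = 455*(-191 + (-245 - (216 + 504))) = 455*(-191 + (-245 - 1*720)) = 455*(-191 + (-245 - 720)) = 455*(-191 - 965) = 455*(-1156) = -525980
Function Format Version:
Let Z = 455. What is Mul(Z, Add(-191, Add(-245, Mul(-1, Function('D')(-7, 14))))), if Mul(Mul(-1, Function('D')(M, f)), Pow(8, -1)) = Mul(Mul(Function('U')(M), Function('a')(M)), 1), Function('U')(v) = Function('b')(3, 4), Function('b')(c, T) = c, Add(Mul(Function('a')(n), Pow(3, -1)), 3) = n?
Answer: -525980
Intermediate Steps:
Function('a')(n) = Add(-9, Mul(3, n))
Function('U')(v) = 3
Function('D')(M, f) = Add(216, Mul(-72, M)) (Function('D')(M, f) = Mul(-8, Mul(Mul(3, Add(-9, Mul(3, M))), 1)) = Mul(-8, Mul(Add(-27, Mul(9, M)), 1)) = Mul(-8, Add(-27, Mul(9, M))) = Add(216, Mul(-72, M)))
Mul(Z, Add(-191, Add(-245, Mul(-1, Function('D')(-7, 14))))) = Mul(455, Add(-191, Add(-245, Mul(-1, Add(216, Mul(-72, -7)))))) = Mul(455, Add(-191, Add(-245, Mul(-1, Add(216, 504))))) = Mul(455, Add(-191, Add(-245, Mul(-1, 720)))) = Mul(455, Add(-191, Add(-245, -720))) = Mul(455, Add(-191, -965)) = Mul(455, -1156) = -525980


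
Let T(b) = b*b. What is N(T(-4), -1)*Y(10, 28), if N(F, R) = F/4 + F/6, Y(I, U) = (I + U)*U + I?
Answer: 7160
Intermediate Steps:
Y(I, U) = I + U*(I + U) (Y(I, U) = U*(I + U) + I = I + U*(I + U))
T(b) = b²
N(F, R) = 5*F/12 (N(F, R) = F*(¼) + F*(⅙) = F/4 + F/6 = 5*F/12)
N(T(-4), -1)*Y(10, 28) = ((5/12)*(-4)²)*(10 + 28² + 10*28) = ((5/12)*16)*(10 + 784 + 280) = (20/3)*1074 = 7160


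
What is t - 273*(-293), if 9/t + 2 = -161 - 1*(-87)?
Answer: 6079155/76 ≈ 79989.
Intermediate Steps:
t = -9/76 (t = 9/(-2 + (-161 - 1*(-87))) = 9/(-2 + (-161 + 87)) = 9/(-2 - 74) = 9/(-76) = 9*(-1/76) = -9/76 ≈ -0.11842)
t - 273*(-293) = -9/76 - 273*(-293) = -9/76 + 79989 = 6079155/76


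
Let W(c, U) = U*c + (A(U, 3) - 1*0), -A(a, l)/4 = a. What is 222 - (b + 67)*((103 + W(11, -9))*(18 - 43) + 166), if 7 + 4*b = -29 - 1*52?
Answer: 37752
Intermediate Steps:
b = -22 (b = -7/4 + (-29 - 1*52)/4 = -7/4 + (-29 - 52)/4 = -7/4 + (¼)*(-81) = -7/4 - 81/4 = -22)
A(a, l) = -4*a
W(c, U) = -4*U + U*c (W(c, U) = U*c + (-4*U - 1*0) = U*c + (-4*U + 0) = U*c - 4*U = -4*U + U*c)
222 - (b + 67)*((103 + W(11, -9))*(18 - 43) + 166) = 222 - (-22 + 67)*((103 - 9*(-4 + 11))*(18 - 43) + 166) = 222 - 45*((103 - 9*7)*(-25) + 166) = 222 - 45*((103 - 63)*(-25) + 166) = 222 - 45*(40*(-25) + 166) = 222 - 45*(-1000 + 166) = 222 - 45*(-834) = 222 - 1*(-37530) = 222 + 37530 = 37752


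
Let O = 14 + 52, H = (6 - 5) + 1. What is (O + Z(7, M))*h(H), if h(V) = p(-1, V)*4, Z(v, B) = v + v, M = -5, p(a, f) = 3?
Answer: 960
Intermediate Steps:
H = 2 (H = 1 + 1 = 2)
Z(v, B) = 2*v
h(V) = 12 (h(V) = 3*4 = 12)
O = 66
(O + Z(7, M))*h(H) = (66 + 2*7)*12 = (66 + 14)*12 = 80*12 = 960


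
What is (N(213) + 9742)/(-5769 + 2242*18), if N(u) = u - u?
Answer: 9742/34587 ≈ 0.28167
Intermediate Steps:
N(u) = 0
(N(213) + 9742)/(-5769 + 2242*18) = (0 + 9742)/(-5769 + 2242*18) = 9742/(-5769 + 40356) = 9742/34587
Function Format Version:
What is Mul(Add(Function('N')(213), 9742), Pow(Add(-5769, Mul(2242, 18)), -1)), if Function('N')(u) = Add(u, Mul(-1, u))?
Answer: Rational(9742, 34587) ≈ 0.28167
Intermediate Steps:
Function('N')(u) = 0
Mul(Add(Function('N')(213), 9742), Pow(Add(-5769, Mul(2242, 18)), -1)) = Mul(Add(0, 9742), Pow(Add(-5769, Mul(2242, 18)), -1)) = Mul(9742, Pow(Add(-5769, 40356), -1)) = Mul(9742, Pow(34587, -1)) = Mul(9742, Rational(1, 34587)) = Rational(9742, 34587)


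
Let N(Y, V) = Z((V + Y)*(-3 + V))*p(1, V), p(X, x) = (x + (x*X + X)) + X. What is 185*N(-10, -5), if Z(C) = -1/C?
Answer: 37/3 ≈ 12.333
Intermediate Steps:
p(X, x) = x + 2*X + X*x (p(X, x) = (x + (X*x + X)) + X = (x + (X + X*x)) + X = (X + x + X*x) + X = x + 2*X + X*x)
N(Y, V) = -(2 + 2*V)/((-3 + V)*(V + Y)) (N(Y, V) = (-1/((V + Y)*(-3 + V)))*(V + 2*1 + 1*V) = (-1/((-3 + V)*(V + Y)))*(V + 2 + V) = (-1/((-3 + V)*(V + Y)))*(2 + 2*V) = -(2 + 2*V)/((-3 + V)*(V + Y)))
185*N(-10, -5) = 185*(2*(-1 - 1*(-5))/((-5)**2 - 3*(-5) - 3*(-10) - 5*(-10))) = 185*(2*(-1 + 5)/(25 + 15 + 30 + 50)) = 185*(2*4/120) = 185*(2*(1/120)*4) = 185*(1/15) = 37/3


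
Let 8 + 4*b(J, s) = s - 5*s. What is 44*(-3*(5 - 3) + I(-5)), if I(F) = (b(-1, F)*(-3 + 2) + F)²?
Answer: 2552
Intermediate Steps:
b(J, s) = -2 - s (b(J, s) = -2 + (s - 5*s)/4 = -2 + (-4*s)/4 = -2 - s)
I(F) = (2 + 2*F)² (I(F) = ((-2 - F)*(-3 + 2) + F)² = ((-2 - F)*(-1) + F)² = ((2 + F) + F)² = (2 + 2*F)²)
44*(-3*(5 - 3) + I(-5)) = 44*(-3*(5 - 3) + 4*(1 - 5)²) = 44*(-3*2 + 4*(-4)²) = 44*(-6 + 4*16) = 44*(-6 + 64) = 44*58 = 2552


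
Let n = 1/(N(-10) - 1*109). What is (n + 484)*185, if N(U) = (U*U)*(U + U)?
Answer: 5103775/57 ≈ 89540.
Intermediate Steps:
N(U) = 2*U³ (N(U) = U²*(2*U) = 2*U³)
n = -1/2109 (n = 1/(2*(-10)³ - 1*109) = 1/(2*(-1000) - 109) = 1/(-2000 - 109) = 1/(-2109) = -1/2109 ≈ -0.00047416)
(n + 484)*185 = (-1/2109 + 484)*185 = (1020755/2109)*185 = 5103775/57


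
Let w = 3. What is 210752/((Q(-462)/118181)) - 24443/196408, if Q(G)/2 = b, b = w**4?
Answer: 2445955448946965/15909048 ≈ 1.5375e+8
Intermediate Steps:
b = 81 (b = 3**4 = 81)
Q(G) = 162 (Q(G) = 2*81 = 162)
210752/((Q(-462)/118181)) - 24443/196408 = 210752/((162/118181)) - 24443/196408 = 210752/((162*(1/118181))) - 24443*1/196408 = 210752/(162/118181) - 24443/196408 = 210752*(118181/162) - 24443/196408 = 12453441056/81 - 24443/196408 = 2445955448946965/15909048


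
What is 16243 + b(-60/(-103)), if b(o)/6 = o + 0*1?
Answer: 1673389/103 ≈ 16247.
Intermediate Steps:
b(o) = 6*o (b(o) = 6*(o + 0*1) = 6*(o + 0) = 6*o)
16243 + b(-60/(-103)) = 16243 + 6*(-60/(-103)) = 16243 + 6*(-60*(-1/103)) = 16243 + 6*(60/103) = 16243 + 360/103 = 1673389/103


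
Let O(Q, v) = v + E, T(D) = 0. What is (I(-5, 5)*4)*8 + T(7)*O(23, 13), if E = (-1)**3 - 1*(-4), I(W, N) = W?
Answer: -160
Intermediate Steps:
E = 3 (E = -1 + 4 = 3)
O(Q, v) = 3 + v (O(Q, v) = v + 3 = 3 + v)
(I(-5, 5)*4)*8 + T(7)*O(23, 13) = -5*4*8 + 0*(3 + 13) = -20*8 + 0*16 = -160 + 0 = -160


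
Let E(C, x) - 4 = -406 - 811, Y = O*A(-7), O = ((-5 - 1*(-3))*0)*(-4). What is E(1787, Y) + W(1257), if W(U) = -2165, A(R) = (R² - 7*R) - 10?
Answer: -3378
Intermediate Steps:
A(R) = -10 + R² - 7*R
O = 0 (O = ((-5 + 3)*0)*(-4) = -2*0*(-4) = 0*(-4) = 0)
Y = 0 (Y = 0*(-10 + (-7)² - 7*(-7)) = 0*(-10 + 49 + 49) = 0*88 = 0)
E(C, x) = -1213 (E(C, x) = 4 + (-406 - 811) = 4 - 1217 = -1213)
E(1787, Y) + W(1257) = -1213 - 2165 = -3378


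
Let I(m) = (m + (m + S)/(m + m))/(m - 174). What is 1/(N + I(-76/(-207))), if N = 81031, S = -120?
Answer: 1365796/110673094325 ≈ 1.2341e-5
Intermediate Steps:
I(m) = (m + (-120 + m)/(2*m))/(-174 + m) (I(m) = (m + (m - 120)/(m + m))/(m - 174) = (m + (-120 + m)/((2*m)))/(-174 + m) = (m + (-120 + m)*(1/(2*m)))/(-174 + m) = (m + (-120 + m)/(2*m))/(-174 + m))
1/(N + I(-76/(-207))) = 1/(81031 + (-60 + (-76/(-207))² + (-76/(-207))/2)/(((-76/(-207)))*(-174 - 76/(-207)))) = 1/(81031 + (-60 + (-76*(-1/207))² + (-76*(-1/207))/2)/(((-76*(-1/207)))*(-174 - 76*(-1/207)))) = 1/(81031 + (-60 + (76/207)² + (½)*(76/207))/((76/207)*(-174 + 76/207))) = 1/(81031 + 207*(-60 + 5776/42849 + 38/207)/(76*(-35942/207))) = 1/(81031 + (207/76)*(-207/35942)*(-2557298/42849)) = 1/(81031 + 1278649/1365796) = 1/(110673094325/1365796) = 1365796/110673094325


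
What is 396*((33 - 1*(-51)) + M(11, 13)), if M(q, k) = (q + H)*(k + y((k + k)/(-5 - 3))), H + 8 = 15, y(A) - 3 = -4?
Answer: 118800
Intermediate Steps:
y(A) = -1 (y(A) = 3 - 4 = -1)
H = 7 (H = -8 + 15 = 7)
M(q, k) = (-1 + k)*(7 + q) (M(q, k) = (q + 7)*(k - 1) = (7 + q)*(-1 + k) = (-1 + k)*(7 + q))
396*((33 - 1*(-51)) + M(11, 13)) = 396*((33 - 1*(-51)) + (-7 - 1*11 + 7*13 + 13*11)) = 396*((33 + 51) + (-7 - 11 + 91 + 143)) = 396*(84 + 216) = 396*300 = 118800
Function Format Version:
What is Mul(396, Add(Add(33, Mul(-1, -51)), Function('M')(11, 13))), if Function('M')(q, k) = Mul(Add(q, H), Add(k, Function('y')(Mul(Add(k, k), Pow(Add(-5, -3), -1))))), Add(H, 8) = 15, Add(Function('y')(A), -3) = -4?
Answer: 118800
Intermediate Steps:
Function('y')(A) = -1 (Function('y')(A) = Add(3, -4) = -1)
H = 7 (H = Add(-8, 15) = 7)
Function('M')(q, k) = Mul(Add(-1, k), Add(7, q)) (Function('M')(q, k) = Mul(Add(q, 7), Add(k, -1)) = Mul(Add(7, q), Add(-1, k)) = Mul(Add(-1, k), Add(7, q)))
Mul(396, Add(Add(33, Mul(-1, -51)), Function('M')(11, 13))) = Mul(396, Add(Add(33, Mul(-1, -51)), Add(-7, Mul(-1, 11), Mul(7, 13), Mul(13, 11)))) = Mul(396, Add(Add(33, 51), Add(-7, -11, 91, 143))) = Mul(396, Add(84, 216)) = Mul(396, 300) = 118800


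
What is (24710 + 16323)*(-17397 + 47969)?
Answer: 1254460876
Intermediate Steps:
(24710 + 16323)*(-17397 + 47969) = 41033*30572 = 1254460876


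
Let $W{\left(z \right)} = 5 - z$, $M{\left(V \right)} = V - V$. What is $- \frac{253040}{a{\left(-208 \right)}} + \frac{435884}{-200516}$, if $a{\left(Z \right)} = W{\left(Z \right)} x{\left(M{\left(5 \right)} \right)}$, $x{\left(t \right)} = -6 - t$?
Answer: $\frac{6272688611}{32032431} \approx 195.82$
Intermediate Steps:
$M{\left(V \right)} = 0$
$a{\left(Z \right)} = -30 + 6 Z$ ($a{\left(Z \right)} = \left(5 - Z\right) \left(-6 - 0\right) = \left(5 - Z\right) \left(-6 + 0\right) = \left(5 - Z\right) \left(-6\right) = -30 + 6 Z$)
$- \frac{253040}{a{\left(-208 \right)}} + \frac{435884}{-200516} = - \frac{253040}{-30 + 6 \left(-208\right)} + \frac{435884}{-200516} = - \frac{253040}{-30 - 1248} + 435884 \left(- \frac{1}{200516}\right) = - \frac{253040}{-1278} - \frac{108971}{50129} = \left(-253040\right) \left(- \frac{1}{1278}\right) - \frac{108971}{50129} = \frac{126520}{639} - \frac{108971}{50129} = \frac{6272688611}{32032431}$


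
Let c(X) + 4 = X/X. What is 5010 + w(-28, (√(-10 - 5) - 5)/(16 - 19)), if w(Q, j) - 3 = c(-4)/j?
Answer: 40095/8 - 9*I*√15/40 ≈ 5011.9 - 0.87142*I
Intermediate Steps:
c(X) = -3 (c(X) = -4 + X/X = -4 + 1 = -3)
w(Q, j) = 3 - 3/j
5010 + w(-28, (√(-10 - 5) - 5)/(16 - 19)) = 5010 + (3 - 3*(16 - 19)/(√(-10 - 5) - 5)) = 5010 + (3 - 3*(-3/(√(-15) - 5))) = 5010 + (3 - 3*(-3/(I*√15 - 5))) = 5010 + (3 - 3*(-3/(-5 + I*√15))) = 5010 + (3 - 3/(5/3 - I*√15/3)) = 5013 - 3/(5/3 - I*√15/3)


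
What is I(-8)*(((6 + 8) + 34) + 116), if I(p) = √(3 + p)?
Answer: 164*I*√5 ≈ 366.72*I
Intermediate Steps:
I(-8)*(((6 + 8) + 34) + 116) = √(3 - 8)*(((6 + 8) + 34) + 116) = √(-5)*((14 + 34) + 116) = (I*√5)*(48 + 116) = (I*√5)*164 = 164*I*√5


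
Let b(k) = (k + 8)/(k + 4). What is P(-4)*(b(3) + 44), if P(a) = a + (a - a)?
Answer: -1276/7 ≈ -182.29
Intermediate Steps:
b(k) = (8 + k)/(4 + k)
P(a) = a (P(a) = a + 0 = a)
P(-4)*(b(3) + 44) = -4*((8 + 3)/(4 + 3) + 44) = -4*(11/7 + 44) = -4*319/7 = -1276/7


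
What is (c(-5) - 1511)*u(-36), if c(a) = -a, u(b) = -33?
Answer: 49698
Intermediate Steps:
(c(-5) - 1511)*u(-36) = (-1*(-5) - 1511)*(-33) = (5 - 1511)*(-33) = -1506*(-33) = 49698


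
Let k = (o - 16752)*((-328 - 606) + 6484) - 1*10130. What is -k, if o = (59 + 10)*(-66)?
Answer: 118258430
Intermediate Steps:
o = -4554 (o = 69*(-66) = -4554)
k = -118258430 (k = (-4554 - 16752)*((-328 - 606) + 6484) - 1*10130 = -21306*(-934 + 6484) - 10130 = -21306*5550 - 10130 = -118248300 - 10130 = -118258430)
-k = -1*(-118258430) = 118258430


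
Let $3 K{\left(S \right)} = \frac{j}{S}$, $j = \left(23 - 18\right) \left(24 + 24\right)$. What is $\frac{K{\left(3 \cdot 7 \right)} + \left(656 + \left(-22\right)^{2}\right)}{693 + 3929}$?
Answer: $\frac{12010}{48531} \approx 0.24747$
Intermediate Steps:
$j = 240$ ($j = 5 \cdot 48 = 240$)
$K{\left(S \right)} = \frac{80}{S}$ ($K{\left(S \right)} = \frac{240 \frac{1}{S}}{3} = \frac{80}{S}$)
$\frac{K{\left(3 \cdot 7 \right)} + \left(656 + \left(-22\right)^{2}\right)}{693 + 3929} = \frac{\frac{80}{3 \cdot 7} + \left(656 + \left(-22\right)^{2}\right)}{693 + 3929} = \frac{\frac{80}{21} + \left(656 + 484\right)}{4622} = \left(80 \cdot \frac{1}{21} + 1140\right) \frac{1}{4622} = \left(\frac{80}{21} + 1140\right) \frac{1}{4622} = \frac{24020}{21} \cdot \frac{1}{4622} = \frac{12010}{48531}$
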